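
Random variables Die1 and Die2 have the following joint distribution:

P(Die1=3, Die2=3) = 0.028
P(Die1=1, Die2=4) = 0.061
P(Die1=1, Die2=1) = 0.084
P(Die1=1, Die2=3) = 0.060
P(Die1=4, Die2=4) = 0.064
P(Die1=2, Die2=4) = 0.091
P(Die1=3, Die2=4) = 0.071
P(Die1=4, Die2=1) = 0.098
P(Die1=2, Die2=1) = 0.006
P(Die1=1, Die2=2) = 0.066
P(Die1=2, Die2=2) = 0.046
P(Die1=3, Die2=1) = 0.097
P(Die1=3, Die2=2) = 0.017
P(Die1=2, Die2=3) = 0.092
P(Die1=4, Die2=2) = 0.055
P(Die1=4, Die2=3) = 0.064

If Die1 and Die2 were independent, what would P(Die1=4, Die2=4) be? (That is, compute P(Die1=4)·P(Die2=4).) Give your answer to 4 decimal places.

0.0806

P(Die1=4) = 0.098 + 0.055 + 0.064 + 0.064 = 0.281.
P(Die2=4) = 0.061 + 0.091 + 0.071 + 0.064 = 0.287.
Product: 0.281 × 0.287 = 0.0806.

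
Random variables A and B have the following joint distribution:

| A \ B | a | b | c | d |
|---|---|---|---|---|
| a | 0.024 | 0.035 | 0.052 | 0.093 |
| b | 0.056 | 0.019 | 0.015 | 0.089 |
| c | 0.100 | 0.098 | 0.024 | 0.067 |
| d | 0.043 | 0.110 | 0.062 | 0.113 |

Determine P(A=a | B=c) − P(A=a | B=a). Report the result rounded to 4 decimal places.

P(B=c) = 0.052 + 0.015 + 0.024 + 0.062 = 0.153; P(A=a | B=c) = 0.052/0.153 = 0.33987.
P(B=a) = 0.024 + 0.056 + 0.100 + 0.043 = 0.223; P(A=a | B=a) = 0.024/0.223 = 0.10762.
Difference = 0.2322.

0.2322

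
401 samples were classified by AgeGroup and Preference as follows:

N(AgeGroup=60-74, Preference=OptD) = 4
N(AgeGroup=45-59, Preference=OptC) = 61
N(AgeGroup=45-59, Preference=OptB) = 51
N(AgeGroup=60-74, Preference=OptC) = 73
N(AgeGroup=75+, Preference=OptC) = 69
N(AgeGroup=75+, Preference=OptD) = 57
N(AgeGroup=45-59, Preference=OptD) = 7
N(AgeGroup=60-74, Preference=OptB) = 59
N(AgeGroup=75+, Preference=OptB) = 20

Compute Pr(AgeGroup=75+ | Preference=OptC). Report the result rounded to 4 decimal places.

0.3399

Total with Preference=OptC: 61 + 73 + 69 = 203.
P(AgeGroup=75+ | Preference=OptC) = 69/203 = 0.3399.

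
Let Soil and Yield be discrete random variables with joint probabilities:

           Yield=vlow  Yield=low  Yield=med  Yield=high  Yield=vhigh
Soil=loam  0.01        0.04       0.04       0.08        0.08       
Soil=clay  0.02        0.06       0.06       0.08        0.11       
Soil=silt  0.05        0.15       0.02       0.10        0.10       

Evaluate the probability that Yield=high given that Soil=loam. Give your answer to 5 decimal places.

P(Soil=loam) = 0.01 + 0.04 + 0.04 + 0.08 + 0.08 = 0.25.
P(Yield=high | Soil=loam) = 0.08/0.25 = 0.32000.

0.32000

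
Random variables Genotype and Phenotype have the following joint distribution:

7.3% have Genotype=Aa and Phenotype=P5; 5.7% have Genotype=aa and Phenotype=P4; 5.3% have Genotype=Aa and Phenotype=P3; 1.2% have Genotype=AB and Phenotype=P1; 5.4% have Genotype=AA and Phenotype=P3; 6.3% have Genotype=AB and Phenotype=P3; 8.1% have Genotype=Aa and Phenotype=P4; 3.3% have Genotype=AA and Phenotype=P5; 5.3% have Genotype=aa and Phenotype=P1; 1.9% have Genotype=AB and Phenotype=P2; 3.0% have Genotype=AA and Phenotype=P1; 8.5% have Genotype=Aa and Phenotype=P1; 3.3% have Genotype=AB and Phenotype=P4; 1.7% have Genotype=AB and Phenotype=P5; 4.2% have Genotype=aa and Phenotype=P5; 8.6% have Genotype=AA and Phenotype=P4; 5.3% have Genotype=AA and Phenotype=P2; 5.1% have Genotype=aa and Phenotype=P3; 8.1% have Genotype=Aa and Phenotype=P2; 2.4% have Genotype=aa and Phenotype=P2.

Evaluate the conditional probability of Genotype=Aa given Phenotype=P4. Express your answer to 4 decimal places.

P(Phenotype=P4) = 0.086 + 0.081 + 0.057 + 0.033 = 0.257.
P(Genotype=Aa | Phenotype=P4) = 0.081/0.257 = 0.3152.

0.3152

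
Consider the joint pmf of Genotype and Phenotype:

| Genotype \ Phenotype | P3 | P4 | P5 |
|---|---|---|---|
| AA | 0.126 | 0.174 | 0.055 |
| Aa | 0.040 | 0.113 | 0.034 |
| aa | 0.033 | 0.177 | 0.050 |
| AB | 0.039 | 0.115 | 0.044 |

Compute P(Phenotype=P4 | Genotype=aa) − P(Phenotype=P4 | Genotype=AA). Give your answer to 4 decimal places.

P(Genotype=aa) = 0.033 + 0.177 + 0.050 = 0.260; P(Phenotype=P4 | Genotype=aa) = 0.177/0.260 = 0.68077.
P(Genotype=AA) = 0.126 + 0.174 + 0.055 = 0.355; P(Phenotype=P4 | Genotype=AA) = 0.174/0.355 = 0.49014.
Difference = 0.1906.

0.1906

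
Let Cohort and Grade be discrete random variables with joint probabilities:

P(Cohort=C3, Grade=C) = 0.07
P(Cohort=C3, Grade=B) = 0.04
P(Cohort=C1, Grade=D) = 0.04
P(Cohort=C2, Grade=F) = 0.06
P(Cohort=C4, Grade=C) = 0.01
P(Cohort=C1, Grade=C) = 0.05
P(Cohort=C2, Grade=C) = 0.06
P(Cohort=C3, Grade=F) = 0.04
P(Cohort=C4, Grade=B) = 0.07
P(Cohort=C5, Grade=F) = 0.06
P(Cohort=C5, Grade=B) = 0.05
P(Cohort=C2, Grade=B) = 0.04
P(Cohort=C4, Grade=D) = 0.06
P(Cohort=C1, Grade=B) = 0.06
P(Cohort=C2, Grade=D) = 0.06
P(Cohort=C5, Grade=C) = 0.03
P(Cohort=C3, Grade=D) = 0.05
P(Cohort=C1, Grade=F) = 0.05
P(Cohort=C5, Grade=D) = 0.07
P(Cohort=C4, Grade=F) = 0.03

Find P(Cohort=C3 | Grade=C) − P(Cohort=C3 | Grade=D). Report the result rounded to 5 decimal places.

0.13961

P(Grade=C) = 0.05 + 0.06 + 0.07 + 0.01 + 0.03 = 0.22; P(Cohort=C3 | Grade=C) = 0.07/0.22 = 0.318182.
P(Grade=D) = 0.04 + 0.06 + 0.05 + 0.06 + 0.07 = 0.28; P(Cohort=C3 | Grade=D) = 0.05/0.28 = 0.178571.
Difference = 0.13961.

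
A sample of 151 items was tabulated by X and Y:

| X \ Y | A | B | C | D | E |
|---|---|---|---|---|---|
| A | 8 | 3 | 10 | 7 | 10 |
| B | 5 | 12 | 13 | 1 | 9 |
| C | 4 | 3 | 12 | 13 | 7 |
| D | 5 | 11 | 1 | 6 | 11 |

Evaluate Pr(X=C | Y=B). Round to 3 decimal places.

Total with Y=B: 3 + 12 + 3 + 11 = 29.
P(X=C | Y=B) = 3/29 = 0.103.

0.103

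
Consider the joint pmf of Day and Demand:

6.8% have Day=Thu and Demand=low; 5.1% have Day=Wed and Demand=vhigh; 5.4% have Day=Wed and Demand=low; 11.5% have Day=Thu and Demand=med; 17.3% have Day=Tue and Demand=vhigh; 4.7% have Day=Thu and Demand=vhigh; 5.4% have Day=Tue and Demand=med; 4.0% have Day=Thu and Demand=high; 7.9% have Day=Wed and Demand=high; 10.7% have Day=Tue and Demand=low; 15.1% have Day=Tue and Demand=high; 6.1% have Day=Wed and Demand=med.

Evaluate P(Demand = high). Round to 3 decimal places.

P(Demand=high) = 0.151 + 0.079 + 0.040 = 0.270.

0.270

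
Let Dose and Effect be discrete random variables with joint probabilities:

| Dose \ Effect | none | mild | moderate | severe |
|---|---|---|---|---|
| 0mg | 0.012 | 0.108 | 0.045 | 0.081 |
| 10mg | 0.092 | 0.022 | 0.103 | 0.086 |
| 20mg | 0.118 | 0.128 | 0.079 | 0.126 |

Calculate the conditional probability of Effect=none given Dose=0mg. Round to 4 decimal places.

0.0488

P(Dose=0mg) = 0.012 + 0.108 + 0.045 + 0.081 = 0.246.
P(Effect=none | Dose=0mg) = 0.012/0.246 = 0.0488.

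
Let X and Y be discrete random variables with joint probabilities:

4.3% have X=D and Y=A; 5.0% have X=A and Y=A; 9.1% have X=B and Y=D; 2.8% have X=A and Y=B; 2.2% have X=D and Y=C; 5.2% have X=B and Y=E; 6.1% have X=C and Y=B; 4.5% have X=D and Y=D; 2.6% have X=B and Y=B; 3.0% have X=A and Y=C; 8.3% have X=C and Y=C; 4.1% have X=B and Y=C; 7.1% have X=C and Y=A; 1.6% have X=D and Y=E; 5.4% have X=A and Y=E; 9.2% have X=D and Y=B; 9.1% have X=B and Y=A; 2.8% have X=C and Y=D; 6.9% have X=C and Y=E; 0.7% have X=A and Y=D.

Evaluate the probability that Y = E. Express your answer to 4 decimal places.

P(Y=E) = 0.054 + 0.052 + 0.069 + 0.016 = 0.191.

0.1910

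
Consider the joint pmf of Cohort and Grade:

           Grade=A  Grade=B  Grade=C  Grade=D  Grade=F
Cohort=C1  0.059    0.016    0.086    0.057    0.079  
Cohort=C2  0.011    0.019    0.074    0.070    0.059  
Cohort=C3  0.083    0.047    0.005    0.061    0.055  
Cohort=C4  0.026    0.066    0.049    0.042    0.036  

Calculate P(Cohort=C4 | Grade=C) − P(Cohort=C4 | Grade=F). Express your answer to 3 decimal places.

0.072

P(Grade=C) = 0.086 + 0.074 + 0.005 + 0.049 = 0.214; P(Cohort=C4 | Grade=C) = 0.049/0.214 = 0.2290.
P(Grade=F) = 0.079 + 0.059 + 0.055 + 0.036 = 0.229; P(Cohort=C4 | Grade=F) = 0.036/0.229 = 0.1572.
Difference = 0.072.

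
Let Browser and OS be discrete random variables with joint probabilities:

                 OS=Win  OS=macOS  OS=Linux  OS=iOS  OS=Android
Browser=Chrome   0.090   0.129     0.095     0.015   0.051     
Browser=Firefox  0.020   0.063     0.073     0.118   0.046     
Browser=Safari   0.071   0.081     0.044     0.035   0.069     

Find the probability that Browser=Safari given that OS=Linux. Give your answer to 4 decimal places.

0.2075

P(OS=Linux) = 0.095 + 0.073 + 0.044 = 0.212.
P(Browser=Safari | OS=Linux) = 0.044/0.212 = 0.2075.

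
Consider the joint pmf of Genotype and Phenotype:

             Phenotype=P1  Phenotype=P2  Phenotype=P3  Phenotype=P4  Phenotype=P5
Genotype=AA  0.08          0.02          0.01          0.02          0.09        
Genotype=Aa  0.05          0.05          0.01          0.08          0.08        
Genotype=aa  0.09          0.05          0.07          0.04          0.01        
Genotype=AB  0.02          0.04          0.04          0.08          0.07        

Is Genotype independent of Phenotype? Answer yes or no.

no

P(Genotype=aa) = 0.26 and P(Phenotype=P5) = 0.25, so their product is 0.0650, but P(Genotype=aa, Phenotype=P5) = 0.01. Since these differ, Genotype and Phenotype are not independent.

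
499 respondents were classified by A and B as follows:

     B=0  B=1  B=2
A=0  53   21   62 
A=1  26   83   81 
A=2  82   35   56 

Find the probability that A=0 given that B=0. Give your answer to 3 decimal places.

Total with B=0: 53 + 26 + 82 = 161.
P(A=0 | B=0) = 53/161 = 0.329.

0.329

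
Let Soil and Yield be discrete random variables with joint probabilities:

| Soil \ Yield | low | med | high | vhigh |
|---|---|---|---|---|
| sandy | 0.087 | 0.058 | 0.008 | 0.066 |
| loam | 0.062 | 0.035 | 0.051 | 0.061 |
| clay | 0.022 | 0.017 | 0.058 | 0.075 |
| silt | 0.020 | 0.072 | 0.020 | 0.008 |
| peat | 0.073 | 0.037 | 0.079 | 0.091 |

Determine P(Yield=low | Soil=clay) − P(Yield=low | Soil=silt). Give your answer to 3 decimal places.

-0.039

P(Soil=clay) = 0.022 + 0.017 + 0.058 + 0.075 = 0.172; P(Yield=low | Soil=clay) = 0.022/0.172 = 0.1279.
P(Soil=silt) = 0.020 + 0.072 + 0.020 + 0.008 = 0.120; P(Yield=low | Soil=silt) = 0.020/0.120 = 0.1667.
Difference = -0.039.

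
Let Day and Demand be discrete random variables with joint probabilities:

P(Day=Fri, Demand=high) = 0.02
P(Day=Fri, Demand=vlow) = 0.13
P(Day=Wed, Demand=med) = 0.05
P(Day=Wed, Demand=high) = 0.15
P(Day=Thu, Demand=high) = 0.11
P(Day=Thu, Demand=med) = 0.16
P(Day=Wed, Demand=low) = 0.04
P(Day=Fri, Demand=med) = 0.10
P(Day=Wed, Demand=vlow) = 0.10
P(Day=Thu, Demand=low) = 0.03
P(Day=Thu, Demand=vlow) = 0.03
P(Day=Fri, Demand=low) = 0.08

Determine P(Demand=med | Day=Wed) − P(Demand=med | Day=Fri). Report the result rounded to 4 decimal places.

-0.1560

P(Day=Wed) = 0.10 + 0.04 + 0.05 + 0.15 = 0.34; P(Demand=med | Day=Wed) = 0.05/0.34 = 0.14706.
P(Day=Fri) = 0.13 + 0.08 + 0.10 + 0.02 = 0.33; P(Demand=med | Day=Fri) = 0.10/0.33 = 0.30303.
Difference = -0.1560.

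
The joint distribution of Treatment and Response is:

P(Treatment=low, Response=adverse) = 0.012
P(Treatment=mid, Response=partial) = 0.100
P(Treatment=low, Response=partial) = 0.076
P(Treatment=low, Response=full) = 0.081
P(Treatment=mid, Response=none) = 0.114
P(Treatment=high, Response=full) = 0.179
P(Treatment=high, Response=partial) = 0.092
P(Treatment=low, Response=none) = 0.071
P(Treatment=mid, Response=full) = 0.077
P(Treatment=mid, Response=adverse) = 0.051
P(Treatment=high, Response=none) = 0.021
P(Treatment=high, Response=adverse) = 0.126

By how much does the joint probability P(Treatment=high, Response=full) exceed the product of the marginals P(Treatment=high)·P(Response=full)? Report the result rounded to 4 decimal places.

0.0381

P(Treatment=high) = 0.021 + 0.092 + 0.179 + 0.126 = 0.418.
P(Response=full) = 0.081 + 0.077 + 0.179 = 0.337.
P(Treatment=high, Response=full) − P(Treatment=high)P(Response=full) = 0.179 − 0.418×0.337 = 0.0381.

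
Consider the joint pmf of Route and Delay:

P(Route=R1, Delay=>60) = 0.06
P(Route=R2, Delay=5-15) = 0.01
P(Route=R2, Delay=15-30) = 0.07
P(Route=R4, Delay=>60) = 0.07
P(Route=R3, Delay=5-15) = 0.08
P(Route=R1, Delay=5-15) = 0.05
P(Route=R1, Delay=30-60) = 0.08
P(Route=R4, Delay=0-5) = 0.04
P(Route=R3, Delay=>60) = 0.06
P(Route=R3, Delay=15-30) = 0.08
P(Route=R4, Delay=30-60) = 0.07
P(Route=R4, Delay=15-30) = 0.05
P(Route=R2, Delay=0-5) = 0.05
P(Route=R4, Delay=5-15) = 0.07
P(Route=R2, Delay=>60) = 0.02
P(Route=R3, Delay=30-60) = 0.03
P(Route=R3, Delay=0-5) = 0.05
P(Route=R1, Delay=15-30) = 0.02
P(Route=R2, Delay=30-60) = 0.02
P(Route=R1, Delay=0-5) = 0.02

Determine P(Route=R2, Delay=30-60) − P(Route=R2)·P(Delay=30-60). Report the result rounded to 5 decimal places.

-0.01400

P(Route=R2) = 0.05 + 0.01 + 0.07 + 0.02 + 0.02 = 0.17.
P(Delay=30-60) = 0.08 + 0.02 + 0.03 + 0.07 = 0.20.
P(Route=R2, Delay=30-60) − P(Route=R2)P(Delay=30-60) = 0.02 − 0.17×0.20 = -0.01400.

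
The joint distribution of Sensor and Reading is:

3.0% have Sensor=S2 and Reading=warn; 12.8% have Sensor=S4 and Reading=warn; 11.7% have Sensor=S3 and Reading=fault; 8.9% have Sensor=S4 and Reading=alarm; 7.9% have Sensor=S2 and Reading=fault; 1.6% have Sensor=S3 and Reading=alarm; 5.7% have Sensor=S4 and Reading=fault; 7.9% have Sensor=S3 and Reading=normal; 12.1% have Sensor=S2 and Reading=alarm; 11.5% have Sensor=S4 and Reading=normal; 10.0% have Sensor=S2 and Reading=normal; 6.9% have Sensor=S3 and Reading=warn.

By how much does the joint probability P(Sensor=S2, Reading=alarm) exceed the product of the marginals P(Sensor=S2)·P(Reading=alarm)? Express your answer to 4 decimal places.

0.0464

P(Sensor=S2) = 0.100 + 0.030 + 0.121 + 0.079 = 0.330.
P(Reading=alarm) = 0.121 + 0.016 + 0.089 = 0.226.
P(Sensor=S2, Reading=alarm) − P(Sensor=S2)P(Reading=alarm) = 0.121 − 0.330×0.226 = 0.0464.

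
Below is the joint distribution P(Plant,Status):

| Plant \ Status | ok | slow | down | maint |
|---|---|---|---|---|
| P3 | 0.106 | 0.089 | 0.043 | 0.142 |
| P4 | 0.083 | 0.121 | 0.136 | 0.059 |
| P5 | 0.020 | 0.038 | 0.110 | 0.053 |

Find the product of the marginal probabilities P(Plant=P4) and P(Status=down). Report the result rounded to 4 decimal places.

0.1153

P(Plant=P4) = 0.083 + 0.121 + 0.136 + 0.059 = 0.399.
P(Status=down) = 0.043 + 0.136 + 0.110 = 0.289.
Product: 0.399 × 0.289 = 0.1153.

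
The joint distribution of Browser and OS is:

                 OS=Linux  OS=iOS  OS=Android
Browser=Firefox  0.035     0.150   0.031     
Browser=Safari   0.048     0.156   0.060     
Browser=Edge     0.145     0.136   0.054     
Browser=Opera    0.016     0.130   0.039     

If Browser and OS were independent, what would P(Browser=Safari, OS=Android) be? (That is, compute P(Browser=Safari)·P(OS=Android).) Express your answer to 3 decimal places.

P(Browser=Safari) = 0.048 + 0.156 + 0.060 = 0.264.
P(OS=Android) = 0.031 + 0.060 + 0.054 + 0.039 = 0.184.
Product: 0.264 × 0.184 = 0.049.

0.049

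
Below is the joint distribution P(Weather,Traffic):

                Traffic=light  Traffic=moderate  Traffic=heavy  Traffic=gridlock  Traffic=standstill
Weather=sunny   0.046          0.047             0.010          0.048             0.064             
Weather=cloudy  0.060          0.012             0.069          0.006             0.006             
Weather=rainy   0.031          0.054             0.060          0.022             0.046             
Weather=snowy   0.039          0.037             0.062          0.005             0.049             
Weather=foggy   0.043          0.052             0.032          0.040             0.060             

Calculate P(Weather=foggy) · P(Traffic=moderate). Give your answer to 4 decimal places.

P(Weather=foggy) = 0.043 + 0.052 + 0.032 + 0.040 + 0.060 = 0.227.
P(Traffic=moderate) = 0.047 + 0.012 + 0.054 + 0.037 + 0.052 = 0.202.
Product: 0.227 × 0.202 = 0.0459.

0.0459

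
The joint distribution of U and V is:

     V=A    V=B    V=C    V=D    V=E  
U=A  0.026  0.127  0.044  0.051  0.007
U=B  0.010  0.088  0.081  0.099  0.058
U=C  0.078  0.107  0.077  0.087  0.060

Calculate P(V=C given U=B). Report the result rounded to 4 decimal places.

0.2411

P(U=B) = 0.010 + 0.088 + 0.081 + 0.099 + 0.058 = 0.336.
P(V=C | U=B) = 0.081/0.336 = 0.2411.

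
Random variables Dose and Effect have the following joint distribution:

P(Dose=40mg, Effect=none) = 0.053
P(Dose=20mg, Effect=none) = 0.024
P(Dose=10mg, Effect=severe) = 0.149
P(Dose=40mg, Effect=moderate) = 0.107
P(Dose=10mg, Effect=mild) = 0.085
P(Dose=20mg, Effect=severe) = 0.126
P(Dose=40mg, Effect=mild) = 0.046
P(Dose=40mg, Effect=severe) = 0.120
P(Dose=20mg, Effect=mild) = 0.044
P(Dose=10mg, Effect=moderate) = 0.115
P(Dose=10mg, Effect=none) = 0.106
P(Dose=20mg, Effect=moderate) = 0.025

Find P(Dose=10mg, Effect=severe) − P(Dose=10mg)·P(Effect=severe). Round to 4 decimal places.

-0.0307

P(Dose=10mg) = 0.106 + 0.085 + 0.115 + 0.149 = 0.455.
P(Effect=severe) = 0.149 + 0.126 + 0.120 = 0.395.
P(Dose=10mg, Effect=severe) − P(Dose=10mg)P(Effect=severe) = 0.149 − 0.455×0.395 = -0.0307.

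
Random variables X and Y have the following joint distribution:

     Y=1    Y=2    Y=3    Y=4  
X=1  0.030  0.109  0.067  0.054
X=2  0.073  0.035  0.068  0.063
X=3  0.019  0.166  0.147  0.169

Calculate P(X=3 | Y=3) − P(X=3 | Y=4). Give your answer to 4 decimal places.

P(Y=3) = 0.067 + 0.068 + 0.147 = 0.282; P(X=3 | Y=3) = 0.147/0.282 = 0.52128.
P(Y=4) = 0.054 + 0.063 + 0.169 = 0.286; P(X=3 | Y=4) = 0.169/0.286 = 0.59091.
Difference = -0.0696.

-0.0696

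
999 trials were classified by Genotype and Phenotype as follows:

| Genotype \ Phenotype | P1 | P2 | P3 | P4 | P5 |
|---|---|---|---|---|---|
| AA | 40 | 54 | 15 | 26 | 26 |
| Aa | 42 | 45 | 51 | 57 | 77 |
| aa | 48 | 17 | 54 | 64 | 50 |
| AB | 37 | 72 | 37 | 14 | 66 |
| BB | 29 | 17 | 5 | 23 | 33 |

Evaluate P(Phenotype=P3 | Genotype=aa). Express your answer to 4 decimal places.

Total with Genotype=aa: 48 + 17 + 54 + 64 + 50 = 233.
P(Phenotype=P3 | Genotype=aa) = 54/233 = 0.2318.

0.2318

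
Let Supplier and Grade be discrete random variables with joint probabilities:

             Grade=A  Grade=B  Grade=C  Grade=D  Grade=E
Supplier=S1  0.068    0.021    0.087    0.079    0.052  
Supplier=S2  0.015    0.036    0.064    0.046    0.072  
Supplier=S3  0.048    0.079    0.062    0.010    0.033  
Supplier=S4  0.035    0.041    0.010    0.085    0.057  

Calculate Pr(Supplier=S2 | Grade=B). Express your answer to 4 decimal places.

P(Grade=B) = 0.021 + 0.036 + 0.079 + 0.041 = 0.177.
P(Supplier=S2 | Grade=B) = 0.036/0.177 = 0.2034.

0.2034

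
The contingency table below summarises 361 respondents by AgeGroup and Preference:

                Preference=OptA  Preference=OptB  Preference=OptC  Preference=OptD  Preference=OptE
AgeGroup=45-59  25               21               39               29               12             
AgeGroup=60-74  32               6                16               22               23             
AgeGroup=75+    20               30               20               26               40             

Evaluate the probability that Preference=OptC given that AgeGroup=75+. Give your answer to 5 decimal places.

0.14706

Total with AgeGroup=75+: 20 + 30 + 20 + 26 + 40 = 136.
P(Preference=OptC | AgeGroup=75+) = 20/136 = 0.14706.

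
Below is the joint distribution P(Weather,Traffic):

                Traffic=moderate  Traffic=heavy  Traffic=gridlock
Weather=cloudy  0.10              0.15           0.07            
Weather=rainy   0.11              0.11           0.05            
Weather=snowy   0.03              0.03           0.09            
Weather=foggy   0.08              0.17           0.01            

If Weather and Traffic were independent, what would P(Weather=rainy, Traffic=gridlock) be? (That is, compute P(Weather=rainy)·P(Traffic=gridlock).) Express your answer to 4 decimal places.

P(Weather=rainy) = 0.11 + 0.11 + 0.05 = 0.27.
P(Traffic=gridlock) = 0.07 + 0.05 + 0.09 + 0.01 = 0.22.
Product: 0.27 × 0.22 = 0.0594.

0.0594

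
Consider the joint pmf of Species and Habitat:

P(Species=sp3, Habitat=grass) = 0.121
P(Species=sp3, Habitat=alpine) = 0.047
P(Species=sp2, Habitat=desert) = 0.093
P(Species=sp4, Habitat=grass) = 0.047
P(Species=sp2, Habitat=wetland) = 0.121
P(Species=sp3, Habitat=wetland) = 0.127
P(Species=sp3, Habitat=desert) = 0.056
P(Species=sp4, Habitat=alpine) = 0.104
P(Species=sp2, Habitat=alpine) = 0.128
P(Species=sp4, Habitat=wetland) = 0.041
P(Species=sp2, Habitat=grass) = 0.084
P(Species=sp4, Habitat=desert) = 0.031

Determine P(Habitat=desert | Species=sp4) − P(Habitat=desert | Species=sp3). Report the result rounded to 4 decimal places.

P(Species=sp4) = 0.047 + 0.041 + 0.031 + 0.104 = 0.223; P(Habitat=desert | Species=sp4) = 0.031/0.223 = 0.13901.
P(Species=sp3) = 0.121 + 0.127 + 0.056 + 0.047 = 0.351; P(Habitat=desert | Species=sp3) = 0.056/0.351 = 0.15954.
Difference = -0.0205.

-0.0205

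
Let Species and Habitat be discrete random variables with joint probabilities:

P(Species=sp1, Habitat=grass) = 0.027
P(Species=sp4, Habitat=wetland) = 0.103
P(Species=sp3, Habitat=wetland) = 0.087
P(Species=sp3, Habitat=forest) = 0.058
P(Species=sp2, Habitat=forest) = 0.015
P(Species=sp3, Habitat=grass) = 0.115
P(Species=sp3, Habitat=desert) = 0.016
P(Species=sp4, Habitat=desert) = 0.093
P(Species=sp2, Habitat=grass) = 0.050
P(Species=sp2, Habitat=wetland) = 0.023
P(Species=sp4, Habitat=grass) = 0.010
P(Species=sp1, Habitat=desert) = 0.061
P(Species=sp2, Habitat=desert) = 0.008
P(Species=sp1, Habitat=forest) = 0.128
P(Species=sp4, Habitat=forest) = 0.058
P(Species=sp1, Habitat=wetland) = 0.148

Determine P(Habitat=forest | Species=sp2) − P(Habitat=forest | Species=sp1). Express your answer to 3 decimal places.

P(Species=sp2) = 0.015 + 0.050 + 0.023 + 0.008 = 0.096; P(Habitat=forest | Species=sp2) = 0.015/0.096 = 0.1563.
P(Species=sp1) = 0.128 + 0.027 + 0.148 + 0.061 = 0.364; P(Habitat=forest | Species=sp1) = 0.128/0.364 = 0.3516.
Difference = -0.195.

-0.195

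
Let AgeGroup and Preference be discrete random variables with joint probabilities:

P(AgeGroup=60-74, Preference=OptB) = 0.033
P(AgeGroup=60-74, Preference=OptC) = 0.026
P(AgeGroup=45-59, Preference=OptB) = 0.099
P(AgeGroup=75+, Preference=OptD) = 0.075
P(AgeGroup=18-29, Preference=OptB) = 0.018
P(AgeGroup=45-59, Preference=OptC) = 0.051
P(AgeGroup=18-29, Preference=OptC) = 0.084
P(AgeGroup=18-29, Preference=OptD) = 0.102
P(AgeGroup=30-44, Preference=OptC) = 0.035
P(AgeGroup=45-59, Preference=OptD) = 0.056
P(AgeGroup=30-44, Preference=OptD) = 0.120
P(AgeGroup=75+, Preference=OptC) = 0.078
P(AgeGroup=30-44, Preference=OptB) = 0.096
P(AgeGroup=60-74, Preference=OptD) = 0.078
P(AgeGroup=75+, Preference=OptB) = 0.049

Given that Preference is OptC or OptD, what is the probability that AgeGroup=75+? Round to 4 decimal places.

P(Preference=OptC) = 0.084 + 0.035 + 0.051 + 0.026 + 0.078 = 0.274.
P(Preference=OptD) = 0.102 + 0.120 + 0.056 + 0.078 + 0.075 = 0.431.
P(Preference ∈ {OptC, OptD}) = 0.274 + 0.431 = 0.705; P(AgeGroup=75+, Preference ∈ {OptC, OptD}) = 0.078 + 0.075 = 0.153.
P(AgeGroup=75+ | Preference ∈ {OptC, OptD}) = 0.153/0.705 = 0.2170.

0.2170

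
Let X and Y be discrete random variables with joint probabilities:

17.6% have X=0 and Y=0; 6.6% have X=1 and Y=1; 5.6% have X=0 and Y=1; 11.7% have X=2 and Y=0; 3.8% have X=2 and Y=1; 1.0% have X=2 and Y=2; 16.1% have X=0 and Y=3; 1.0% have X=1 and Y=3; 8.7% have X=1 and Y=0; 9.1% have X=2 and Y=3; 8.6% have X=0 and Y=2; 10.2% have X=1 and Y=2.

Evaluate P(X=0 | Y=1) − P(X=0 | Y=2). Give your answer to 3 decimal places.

-0.084

P(Y=1) = 0.056 + 0.066 + 0.038 = 0.160; P(X=0 | Y=1) = 0.056/0.160 = 0.3500.
P(Y=2) = 0.086 + 0.102 + 0.010 = 0.198; P(X=0 | Y=2) = 0.086/0.198 = 0.4343.
Difference = -0.084.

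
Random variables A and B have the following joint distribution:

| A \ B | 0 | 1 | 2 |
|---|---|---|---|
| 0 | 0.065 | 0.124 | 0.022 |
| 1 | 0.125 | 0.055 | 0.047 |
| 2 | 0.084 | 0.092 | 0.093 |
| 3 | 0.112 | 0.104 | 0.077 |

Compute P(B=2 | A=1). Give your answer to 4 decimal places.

0.2070

P(A=1) = 0.125 + 0.055 + 0.047 = 0.227.
P(B=2 | A=1) = 0.047/0.227 = 0.2070.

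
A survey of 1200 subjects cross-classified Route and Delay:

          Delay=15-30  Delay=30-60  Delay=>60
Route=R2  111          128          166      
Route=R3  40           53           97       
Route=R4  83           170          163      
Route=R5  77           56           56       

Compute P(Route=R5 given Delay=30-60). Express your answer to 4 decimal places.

0.1376

Total with Delay=30-60: 128 + 53 + 170 + 56 = 407.
P(Route=R5 | Delay=30-60) = 56/407 = 0.1376.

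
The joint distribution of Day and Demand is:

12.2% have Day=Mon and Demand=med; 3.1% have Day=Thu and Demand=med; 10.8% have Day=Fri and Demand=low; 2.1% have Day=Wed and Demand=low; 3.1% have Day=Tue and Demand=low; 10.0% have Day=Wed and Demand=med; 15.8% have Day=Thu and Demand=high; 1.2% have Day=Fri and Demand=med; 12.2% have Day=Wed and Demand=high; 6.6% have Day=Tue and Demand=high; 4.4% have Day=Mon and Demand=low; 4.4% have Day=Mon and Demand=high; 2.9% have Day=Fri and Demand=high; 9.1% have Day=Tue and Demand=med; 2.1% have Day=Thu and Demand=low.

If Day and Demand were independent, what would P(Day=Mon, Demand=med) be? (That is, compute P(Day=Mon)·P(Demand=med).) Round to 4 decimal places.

P(Day=Mon) = 0.044 + 0.122 + 0.044 = 0.210.
P(Demand=med) = 0.122 + 0.091 + 0.100 + 0.031 + 0.012 = 0.356.
Product: 0.210 × 0.356 = 0.0748.

0.0748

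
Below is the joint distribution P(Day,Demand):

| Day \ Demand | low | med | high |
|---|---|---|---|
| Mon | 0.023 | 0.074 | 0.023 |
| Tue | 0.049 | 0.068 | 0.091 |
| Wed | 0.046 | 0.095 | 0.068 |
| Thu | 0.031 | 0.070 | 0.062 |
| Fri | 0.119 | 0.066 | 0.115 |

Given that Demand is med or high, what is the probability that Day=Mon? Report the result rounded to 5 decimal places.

P(Demand=med) = 0.074 + 0.068 + 0.095 + 0.070 + 0.066 = 0.373.
P(Demand=high) = 0.023 + 0.091 + 0.068 + 0.062 + 0.115 = 0.359.
P(Demand ∈ {med, high}) = 0.373 + 0.359 = 0.732; P(Day=Mon, Demand ∈ {med, high}) = 0.074 + 0.023 = 0.097.
P(Day=Mon | Demand ∈ {med, high}) = 0.097/0.732 = 0.13251.

0.13251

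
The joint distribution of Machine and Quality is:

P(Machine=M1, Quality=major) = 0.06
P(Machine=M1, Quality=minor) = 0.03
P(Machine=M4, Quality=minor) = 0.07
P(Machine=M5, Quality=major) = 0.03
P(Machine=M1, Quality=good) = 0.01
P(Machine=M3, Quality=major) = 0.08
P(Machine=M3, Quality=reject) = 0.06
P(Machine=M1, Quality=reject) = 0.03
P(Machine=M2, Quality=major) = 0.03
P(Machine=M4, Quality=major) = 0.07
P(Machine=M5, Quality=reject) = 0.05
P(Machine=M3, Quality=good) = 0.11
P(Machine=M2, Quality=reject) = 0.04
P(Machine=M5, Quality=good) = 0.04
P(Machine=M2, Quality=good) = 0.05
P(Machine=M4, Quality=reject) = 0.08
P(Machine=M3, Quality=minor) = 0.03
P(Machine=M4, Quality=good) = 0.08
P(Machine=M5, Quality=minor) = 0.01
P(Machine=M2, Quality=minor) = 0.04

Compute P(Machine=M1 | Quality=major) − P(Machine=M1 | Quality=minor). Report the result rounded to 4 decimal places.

P(Quality=major) = 0.06 + 0.03 + 0.08 + 0.07 + 0.03 = 0.27; P(Machine=M1 | Quality=major) = 0.06/0.27 = 0.22222.
P(Quality=minor) = 0.03 + 0.04 + 0.03 + 0.07 + 0.01 = 0.18; P(Machine=M1 | Quality=minor) = 0.03/0.18 = 0.16667.
Difference = 0.0556.

0.0556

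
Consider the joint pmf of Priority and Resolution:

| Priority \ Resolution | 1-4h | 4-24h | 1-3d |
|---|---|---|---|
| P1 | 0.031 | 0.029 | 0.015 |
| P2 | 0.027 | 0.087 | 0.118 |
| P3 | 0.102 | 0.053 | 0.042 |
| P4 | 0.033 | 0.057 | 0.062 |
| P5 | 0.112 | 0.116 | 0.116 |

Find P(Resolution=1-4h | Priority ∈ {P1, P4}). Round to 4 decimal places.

0.2819

P(Priority=P1) = 0.031 + 0.029 + 0.015 = 0.075.
P(Priority=P4) = 0.033 + 0.057 + 0.062 = 0.152.
P(Priority ∈ {P1, P4}) = 0.075 + 0.152 = 0.227; P(Resolution=1-4h, Priority ∈ {P1, P4}) = 0.031 + 0.033 = 0.064.
P(Resolution=1-4h | Priority ∈ {P1, P4}) = 0.064/0.227 = 0.2819.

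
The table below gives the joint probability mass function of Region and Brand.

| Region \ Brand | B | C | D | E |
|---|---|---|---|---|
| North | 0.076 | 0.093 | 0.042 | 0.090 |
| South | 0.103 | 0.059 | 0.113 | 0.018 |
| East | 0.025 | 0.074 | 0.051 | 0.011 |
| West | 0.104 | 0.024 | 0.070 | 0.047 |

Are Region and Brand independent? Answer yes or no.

P(Region=North) = 0.301 and P(Brand=D) = 0.276, so their product is 0.08308, but P(Region=North, Brand=D) = 0.042. Since these differ, Region and Brand are not independent.

no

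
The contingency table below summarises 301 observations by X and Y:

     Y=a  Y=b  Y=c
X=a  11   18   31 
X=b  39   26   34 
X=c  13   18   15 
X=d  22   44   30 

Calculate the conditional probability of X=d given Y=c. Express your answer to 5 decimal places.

Total with Y=c: 31 + 34 + 15 + 30 = 110.
P(X=d | Y=c) = 30/110 = 0.27273.

0.27273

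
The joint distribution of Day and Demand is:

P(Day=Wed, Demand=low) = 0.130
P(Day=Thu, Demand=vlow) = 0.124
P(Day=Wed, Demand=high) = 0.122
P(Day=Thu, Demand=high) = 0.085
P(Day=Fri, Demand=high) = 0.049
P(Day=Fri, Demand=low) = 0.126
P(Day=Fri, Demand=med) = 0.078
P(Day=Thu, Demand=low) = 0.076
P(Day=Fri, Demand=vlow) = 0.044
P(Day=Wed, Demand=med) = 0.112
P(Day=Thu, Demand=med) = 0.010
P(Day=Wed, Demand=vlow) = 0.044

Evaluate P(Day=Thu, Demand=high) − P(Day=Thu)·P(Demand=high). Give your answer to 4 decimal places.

0.0095

P(Day=Thu) = 0.124 + 0.076 + 0.010 + 0.085 = 0.295.
P(Demand=high) = 0.122 + 0.085 + 0.049 = 0.256.
P(Day=Thu, Demand=high) − P(Day=Thu)P(Demand=high) = 0.085 − 0.295×0.256 = 0.0095.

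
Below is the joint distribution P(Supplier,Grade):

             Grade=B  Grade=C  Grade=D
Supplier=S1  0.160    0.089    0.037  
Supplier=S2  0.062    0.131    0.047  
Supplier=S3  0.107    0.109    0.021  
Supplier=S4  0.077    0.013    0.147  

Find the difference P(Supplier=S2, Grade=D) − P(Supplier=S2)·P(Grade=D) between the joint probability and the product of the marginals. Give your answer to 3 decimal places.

P(Supplier=S2) = 0.062 + 0.131 + 0.047 = 0.240.
P(Grade=D) = 0.037 + 0.047 + 0.021 + 0.147 = 0.252.
P(Supplier=S2, Grade=D) − P(Supplier=S2)P(Grade=D) = 0.047 − 0.240×0.252 = -0.013.

-0.013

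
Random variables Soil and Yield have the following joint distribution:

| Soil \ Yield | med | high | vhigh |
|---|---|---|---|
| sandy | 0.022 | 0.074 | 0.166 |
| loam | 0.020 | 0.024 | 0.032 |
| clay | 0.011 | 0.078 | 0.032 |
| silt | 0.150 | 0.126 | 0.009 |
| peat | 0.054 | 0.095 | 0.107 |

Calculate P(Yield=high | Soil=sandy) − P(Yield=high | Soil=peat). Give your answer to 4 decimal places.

P(Soil=sandy) = 0.022 + 0.074 + 0.166 = 0.262; P(Yield=high | Soil=sandy) = 0.074/0.262 = 0.28244.
P(Soil=peat) = 0.054 + 0.095 + 0.107 = 0.256; P(Yield=high | Soil=peat) = 0.095/0.256 = 0.37109.
Difference = -0.0887.

-0.0887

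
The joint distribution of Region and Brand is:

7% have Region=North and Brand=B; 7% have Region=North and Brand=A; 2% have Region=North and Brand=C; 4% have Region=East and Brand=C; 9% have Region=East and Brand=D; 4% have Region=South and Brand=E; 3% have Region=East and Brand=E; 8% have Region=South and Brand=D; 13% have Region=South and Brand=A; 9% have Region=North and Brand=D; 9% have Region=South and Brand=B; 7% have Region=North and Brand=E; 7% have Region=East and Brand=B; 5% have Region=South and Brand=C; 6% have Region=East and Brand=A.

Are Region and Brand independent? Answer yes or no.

P(Region=South) = 0.39 and P(Brand=A) = 0.26, so their product is 0.1014, but P(Region=South, Brand=A) = 0.13. Since these differ, Region and Brand are not independent.

no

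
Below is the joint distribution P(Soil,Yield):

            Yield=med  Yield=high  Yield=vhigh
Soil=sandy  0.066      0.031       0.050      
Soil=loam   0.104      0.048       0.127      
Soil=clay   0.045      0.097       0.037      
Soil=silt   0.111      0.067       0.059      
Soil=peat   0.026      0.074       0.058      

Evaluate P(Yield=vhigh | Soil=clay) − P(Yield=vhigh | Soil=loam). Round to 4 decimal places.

-0.2485

P(Soil=clay) = 0.045 + 0.097 + 0.037 = 0.179; P(Yield=vhigh | Soil=clay) = 0.037/0.179 = 0.20670.
P(Soil=loam) = 0.104 + 0.048 + 0.127 = 0.279; P(Yield=vhigh | Soil=loam) = 0.127/0.279 = 0.45520.
Difference = -0.2485.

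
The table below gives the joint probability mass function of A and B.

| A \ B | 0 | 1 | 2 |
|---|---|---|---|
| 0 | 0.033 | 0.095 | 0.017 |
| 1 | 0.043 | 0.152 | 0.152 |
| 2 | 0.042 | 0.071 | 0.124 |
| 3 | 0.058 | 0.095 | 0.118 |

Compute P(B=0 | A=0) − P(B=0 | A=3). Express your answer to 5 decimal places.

P(A=0) = 0.033 + 0.095 + 0.017 = 0.145; P(B=0 | A=0) = 0.033/0.145 = 0.227586.
P(A=3) = 0.058 + 0.095 + 0.118 = 0.271; P(B=0 | A=3) = 0.058/0.271 = 0.214022.
Difference = 0.01356.

0.01356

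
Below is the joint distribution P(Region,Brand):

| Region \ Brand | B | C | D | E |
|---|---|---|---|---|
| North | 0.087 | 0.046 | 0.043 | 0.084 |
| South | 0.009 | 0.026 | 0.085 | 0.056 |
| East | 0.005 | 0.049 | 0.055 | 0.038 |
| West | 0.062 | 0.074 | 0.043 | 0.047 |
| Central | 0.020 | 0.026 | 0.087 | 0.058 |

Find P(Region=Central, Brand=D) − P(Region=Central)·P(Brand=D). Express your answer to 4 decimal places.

0.0272

P(Region=Central) = 0.020 + 0.026 + 0.087 + 0.058 = 0.191.
P(Brand=D) = 0.043 + 0.085 + 0.055 + 0.043 + 0.087 = 0.313.
P(Region=Central, Brand=D) − P(Region=Central)P(Brand=D) = 0.087 − 0.191×0.313 = 0.0272.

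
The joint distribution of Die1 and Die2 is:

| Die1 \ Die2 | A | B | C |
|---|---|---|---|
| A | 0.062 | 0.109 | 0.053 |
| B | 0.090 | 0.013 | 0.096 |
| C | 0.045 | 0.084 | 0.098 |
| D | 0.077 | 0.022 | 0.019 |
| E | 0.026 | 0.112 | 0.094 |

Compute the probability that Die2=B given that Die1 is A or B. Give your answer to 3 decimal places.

0.288

P(Die1=A) = 0.062 + 0.109 + 0.053 = 0.224.
P(Die1=B) = 0.090 + 0.013 + 0.096 = 0.199.
P(Die1 ∈ {A, B}) = 0.224 + 0.199 = 0.423; P(Die2=B, Die1 ∈ {A, B}) = 0.109 + 0.013 = 0.122.
P(Die2=B | Die1 ∈ {A, B}) = 0.122/0.423 = 0.288.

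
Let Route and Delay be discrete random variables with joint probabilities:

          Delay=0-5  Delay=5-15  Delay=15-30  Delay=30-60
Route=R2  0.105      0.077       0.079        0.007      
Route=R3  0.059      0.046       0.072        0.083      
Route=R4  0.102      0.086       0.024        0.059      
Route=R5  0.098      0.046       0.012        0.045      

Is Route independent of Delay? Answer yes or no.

no

P(Route=R2) = 0.268 and P(Delay=30-60) = 0.194, so their product is 0.05199, but P(Route=R2, Delay=30-60) = 0.007. Since these differ, Route and Delay are not independent.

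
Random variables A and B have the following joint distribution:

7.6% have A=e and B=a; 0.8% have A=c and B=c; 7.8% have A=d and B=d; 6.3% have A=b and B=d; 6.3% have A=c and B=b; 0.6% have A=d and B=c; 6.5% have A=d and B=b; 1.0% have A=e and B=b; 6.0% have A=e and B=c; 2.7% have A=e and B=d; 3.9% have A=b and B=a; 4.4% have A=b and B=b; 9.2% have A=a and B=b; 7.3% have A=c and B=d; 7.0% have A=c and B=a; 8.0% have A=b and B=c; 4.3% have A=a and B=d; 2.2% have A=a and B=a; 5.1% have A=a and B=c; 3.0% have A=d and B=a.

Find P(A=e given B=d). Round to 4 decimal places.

P(B=d) = 0.043 + 0.063 + 0.073 + 0.078 + 0.027 = 0.284.
P(A=e | B=d) = 0.027/0.284 = 0.0951.

0.0951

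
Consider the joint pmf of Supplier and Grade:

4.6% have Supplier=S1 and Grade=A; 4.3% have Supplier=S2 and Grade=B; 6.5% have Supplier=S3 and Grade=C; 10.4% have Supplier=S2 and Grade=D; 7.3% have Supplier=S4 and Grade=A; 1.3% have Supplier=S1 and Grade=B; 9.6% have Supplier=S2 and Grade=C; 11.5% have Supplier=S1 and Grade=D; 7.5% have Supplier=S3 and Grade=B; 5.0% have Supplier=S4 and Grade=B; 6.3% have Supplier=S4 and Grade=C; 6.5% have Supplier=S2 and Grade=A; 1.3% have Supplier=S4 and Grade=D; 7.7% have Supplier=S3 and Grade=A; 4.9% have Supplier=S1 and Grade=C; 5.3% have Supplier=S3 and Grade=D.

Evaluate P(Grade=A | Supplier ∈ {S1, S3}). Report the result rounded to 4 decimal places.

0.2495

P(Supplier=S1) = 0.046 + 0.013 + 0.049 + 0.115 = 0.223.
P(Supplier=S3) = 0.077 + 0.075 + 0.065 + 0.053 = 0.270.
P(Supplier ∈ {S1, S3}) = 0.223 + 0.270 = 0.493; P(Grade=A, Supplier ∈ {S1, S3}) = 0.046 + 0.077 = 0.123.
P(Grade=A | Supplier ∈ {S1, S3}) = 0.123/0.493 = 0.2495.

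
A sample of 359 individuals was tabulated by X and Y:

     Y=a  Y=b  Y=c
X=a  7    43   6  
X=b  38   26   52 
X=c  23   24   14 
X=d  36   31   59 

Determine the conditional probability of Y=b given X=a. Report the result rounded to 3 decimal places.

Total with X=a: 7 + 43 + 6 = 56.
P(Y=b | X=a) = 43/56 = 0.768.

0.768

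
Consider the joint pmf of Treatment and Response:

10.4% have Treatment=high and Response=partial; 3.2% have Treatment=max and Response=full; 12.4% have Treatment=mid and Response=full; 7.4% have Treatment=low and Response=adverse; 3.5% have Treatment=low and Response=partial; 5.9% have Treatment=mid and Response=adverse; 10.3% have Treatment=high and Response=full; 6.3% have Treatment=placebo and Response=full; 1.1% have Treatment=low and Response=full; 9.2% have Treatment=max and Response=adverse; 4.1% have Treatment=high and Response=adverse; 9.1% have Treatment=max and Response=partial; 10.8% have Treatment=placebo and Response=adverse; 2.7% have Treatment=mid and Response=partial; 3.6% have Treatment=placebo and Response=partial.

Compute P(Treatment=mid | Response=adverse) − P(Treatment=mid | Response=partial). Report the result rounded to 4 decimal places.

P(Response=adverse) = 0.108 + 0.074 + 0.059 + 0.041 + 0.092 = 0.374; P(Treatment=mid | Response=adverse) = 0.059/0.374 = 0.15775.
P(Response=partial) = 0.036 + 0.035 + 0.027 + 0.104 + 0.091 = 0.293; P(Treatment=mid | Response=partial) = 0.027/0.293 = 0.09215.
Difference = 0.0656.

0.0656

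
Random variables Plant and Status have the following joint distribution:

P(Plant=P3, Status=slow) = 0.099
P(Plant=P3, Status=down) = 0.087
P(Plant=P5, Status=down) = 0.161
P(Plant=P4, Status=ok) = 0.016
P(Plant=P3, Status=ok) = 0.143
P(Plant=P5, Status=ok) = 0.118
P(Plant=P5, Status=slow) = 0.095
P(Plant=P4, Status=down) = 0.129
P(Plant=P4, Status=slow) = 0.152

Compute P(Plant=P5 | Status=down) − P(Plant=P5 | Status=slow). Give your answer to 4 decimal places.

0.1525

P(Status=down) = 0.087 + 0.129 + 0.161 = 0.377; P(Plant=P5 | Status=down) = 0.161/0.377 = 0.42706.
P(Status=slow) = 0.099 + 0.152 + 0.095 = 0.346; P(Plant=P5 | Status=slow) = 0.095/0.346 = 0.27457.
Difference = 0.1525.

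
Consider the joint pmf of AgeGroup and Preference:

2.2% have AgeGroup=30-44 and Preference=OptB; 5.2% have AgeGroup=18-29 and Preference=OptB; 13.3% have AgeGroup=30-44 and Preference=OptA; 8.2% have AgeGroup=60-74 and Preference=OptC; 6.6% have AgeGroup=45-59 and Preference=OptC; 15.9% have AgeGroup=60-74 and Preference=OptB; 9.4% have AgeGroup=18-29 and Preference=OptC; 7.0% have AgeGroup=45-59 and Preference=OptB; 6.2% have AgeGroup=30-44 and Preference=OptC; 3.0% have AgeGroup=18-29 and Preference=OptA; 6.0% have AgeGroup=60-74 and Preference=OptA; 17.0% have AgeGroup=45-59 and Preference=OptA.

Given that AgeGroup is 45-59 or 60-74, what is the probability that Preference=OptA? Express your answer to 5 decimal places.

0.37891

P(AgeGroup=45-59) = 0.170 + 0.070 + 0.066 = 0.306.
P(AgeGroup=60-74) = 0.060 + 0.159 + 0.082 = 0.301.
P(AgeGroup ∈ {45-59, 60-74}) = 0.306 + 0.301 = 0.607; P(Preference=OptA, AgeGroup ∈ {45-59, 60-74}) = 0.170 + 0.060 = 0.230.
P(Preference=OptA | AgeGroup ∈ {45-59, 60-74}) = 0.230/0.607 = 0.37891.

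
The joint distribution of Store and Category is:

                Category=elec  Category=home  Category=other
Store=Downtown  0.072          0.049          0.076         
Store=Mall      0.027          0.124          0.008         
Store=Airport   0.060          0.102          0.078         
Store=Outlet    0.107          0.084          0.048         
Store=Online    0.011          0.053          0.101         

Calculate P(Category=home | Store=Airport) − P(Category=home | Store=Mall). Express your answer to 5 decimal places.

-0.35487

P(Store=Airport) = 0.060 + 0.102 + 0.078 = 0.240; P(Category=home | Store=Airport) = 0.102/0.240 = 0.425000.
P(Store=Mall) = 0.027 + 0.124 + 0.008 = 0.159; P(Category=home | Store=Mall) = 0.124/0.159 = 0.779874.
Difference = -0.35487.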